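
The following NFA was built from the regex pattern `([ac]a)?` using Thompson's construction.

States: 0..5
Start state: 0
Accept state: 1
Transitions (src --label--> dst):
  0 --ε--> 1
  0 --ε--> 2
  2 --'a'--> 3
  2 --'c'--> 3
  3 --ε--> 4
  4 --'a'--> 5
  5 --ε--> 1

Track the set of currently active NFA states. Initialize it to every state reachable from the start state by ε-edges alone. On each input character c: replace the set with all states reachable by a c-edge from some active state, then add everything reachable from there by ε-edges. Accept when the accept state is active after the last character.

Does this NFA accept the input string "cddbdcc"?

S₀ = ε-closure({0}) = {0,1,2}
'c' @ 1: {3,4}
'd' @ 2: {}  — dead — no transitions
rest 'dbdcc' ignored (set empty)
after full input: {}  (accept=1 not in)

Answer: REJECT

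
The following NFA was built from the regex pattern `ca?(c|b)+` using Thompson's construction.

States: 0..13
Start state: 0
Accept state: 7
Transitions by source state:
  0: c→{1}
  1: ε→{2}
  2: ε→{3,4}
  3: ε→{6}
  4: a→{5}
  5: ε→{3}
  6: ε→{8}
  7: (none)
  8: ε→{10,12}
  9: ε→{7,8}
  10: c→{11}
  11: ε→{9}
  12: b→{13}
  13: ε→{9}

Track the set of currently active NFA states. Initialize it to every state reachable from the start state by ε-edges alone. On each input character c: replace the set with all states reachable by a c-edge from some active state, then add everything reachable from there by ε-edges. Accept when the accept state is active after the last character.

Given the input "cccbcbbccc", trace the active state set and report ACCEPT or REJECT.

Answer: ACCEPT

Steps:
initial (ε-close {0}): {0}
'c' @ 1: {1,2,3,4,6,8,10,12}
'c' @ 2: {7,8,9,10,11,12}  ✓accept
'c' @ 3: {7,8,9,10,11,12}  ✓accept
'b' @ 4: {7,8,9,10,12,13}  ✓accept
'c' @ 5: {7,8,9,10,11,12}  ✓accept
'b' @ 6: {7,8,9,10,12,13}  ✓accept
'b' @ 7: {7,8,9,10,12,13}  ✓accept
'c' @ 8: {7,8,9,10,11,12}  ✓accept
'c' @ 9: {7,8,9,10,11,12}  ✓accept
'c' @ 10: {7,8,9,10,11,12}  ✓accept
after full input: {7,8,9,10,11,12}  (accept=7 in)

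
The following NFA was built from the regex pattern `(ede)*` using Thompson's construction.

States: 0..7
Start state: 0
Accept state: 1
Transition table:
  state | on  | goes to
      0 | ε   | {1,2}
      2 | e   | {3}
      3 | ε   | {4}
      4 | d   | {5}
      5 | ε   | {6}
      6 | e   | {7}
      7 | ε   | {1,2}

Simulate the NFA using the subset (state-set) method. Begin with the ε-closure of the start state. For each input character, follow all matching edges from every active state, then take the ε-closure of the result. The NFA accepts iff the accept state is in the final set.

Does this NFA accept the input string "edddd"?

Answer: REJECT

Trace:
start: ε-closure({0}) = {0,1,2}
'e' @ 1: {3,4}
'd' @ 2: {5,6}
'd' @ 3: {}  — state set empty
rest 'dd' ignored (set empty)
after full input: {}  (accept=1 not in)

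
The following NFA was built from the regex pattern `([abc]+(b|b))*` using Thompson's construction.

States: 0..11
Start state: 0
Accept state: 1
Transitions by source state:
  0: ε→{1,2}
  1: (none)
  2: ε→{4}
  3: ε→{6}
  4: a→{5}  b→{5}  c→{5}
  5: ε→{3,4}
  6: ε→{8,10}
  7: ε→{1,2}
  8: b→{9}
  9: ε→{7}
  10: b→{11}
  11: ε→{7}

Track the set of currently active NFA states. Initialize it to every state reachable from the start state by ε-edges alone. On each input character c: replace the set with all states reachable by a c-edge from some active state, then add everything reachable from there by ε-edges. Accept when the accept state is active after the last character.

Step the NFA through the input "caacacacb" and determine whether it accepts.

Answer: ACCEPT

Trace:
start: ε-closure({0}) = {0,1,2,4}
'c' @ 1: {3,4,5,6,8,10}
'a' @ 2: {3,4,5,6,8,10}
'a' @ 3: {3,4,5,6,8,10}
'c' @ 4: {3,4,5,6,8,10}
'a' @ 5: {3,4,5,6,8,10}
'c' @ 6: {3,4,5,6,8,10}
'a' @ 7: {3,4,5,6,8,10}
'c' @ 8: {3,4,5,6,8,10}
'b' @ 9: {1,2,3,4,5,6,7,8,9,10,11}  (accept∈set)
final: {1,2,3,4,5,6,7,8,9,10,11}; accept 1 in set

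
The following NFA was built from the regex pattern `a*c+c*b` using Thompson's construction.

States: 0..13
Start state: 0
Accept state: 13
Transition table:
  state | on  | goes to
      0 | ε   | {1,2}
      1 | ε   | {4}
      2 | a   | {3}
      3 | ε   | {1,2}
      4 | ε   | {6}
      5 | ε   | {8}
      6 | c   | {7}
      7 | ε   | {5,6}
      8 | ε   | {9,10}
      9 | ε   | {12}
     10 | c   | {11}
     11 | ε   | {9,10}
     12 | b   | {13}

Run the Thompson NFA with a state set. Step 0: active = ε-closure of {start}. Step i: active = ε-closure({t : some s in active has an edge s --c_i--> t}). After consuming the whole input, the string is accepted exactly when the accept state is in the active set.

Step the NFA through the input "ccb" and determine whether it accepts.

Answer: ACCEPT

Trace:
start: ε-closure({0}) = {0,1,2,4,6}
'c' @ 1: {5,6,7,8,9,10,12}
'c' @ 2: {5,6,7,8,9,10,11,12}
'b' @ 3: {13}  [accepting]
end set {13} — state 13 in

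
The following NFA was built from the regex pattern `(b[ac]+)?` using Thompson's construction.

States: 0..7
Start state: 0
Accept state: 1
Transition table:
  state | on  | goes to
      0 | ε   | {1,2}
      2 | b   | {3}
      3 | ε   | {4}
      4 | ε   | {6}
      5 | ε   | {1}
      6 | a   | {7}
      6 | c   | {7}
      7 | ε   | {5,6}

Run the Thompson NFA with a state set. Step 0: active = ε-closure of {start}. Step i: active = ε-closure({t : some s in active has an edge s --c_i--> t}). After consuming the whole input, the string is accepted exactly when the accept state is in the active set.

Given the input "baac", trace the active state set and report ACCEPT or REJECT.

S₀ = ε-closure({0}) = {0,1,2}
'b' @ 1: {3,4,6}
'a' @ 2: {1,5,6,7}  ✓accept
'a' @ 3: {1,5,6,7}  ✓accept
'c' @ 4: {1,5,6,7}  ✓accept
after full input: {1,5,6,7}  (accept=1 in)

Answer: ACCEPT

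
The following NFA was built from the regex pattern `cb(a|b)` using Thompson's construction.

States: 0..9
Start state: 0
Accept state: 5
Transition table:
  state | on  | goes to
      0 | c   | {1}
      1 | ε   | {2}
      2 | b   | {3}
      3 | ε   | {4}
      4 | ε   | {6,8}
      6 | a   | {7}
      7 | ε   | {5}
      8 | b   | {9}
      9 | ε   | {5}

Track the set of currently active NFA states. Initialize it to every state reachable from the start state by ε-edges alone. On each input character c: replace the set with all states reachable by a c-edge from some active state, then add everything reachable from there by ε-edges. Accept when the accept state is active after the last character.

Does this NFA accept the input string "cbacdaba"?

Answer: REJECT

Derivation:
S₀ = ε-closure({0}) = {0}
'c' @ 1: {1,2}
'b' @ 2: {3,4,6,8}
'a' @ 3: {5,7}  [accepting]
'c' @ 4: {}  — state set empty
rest 'daba' ignored (set empty)
end set {} — state 5 not in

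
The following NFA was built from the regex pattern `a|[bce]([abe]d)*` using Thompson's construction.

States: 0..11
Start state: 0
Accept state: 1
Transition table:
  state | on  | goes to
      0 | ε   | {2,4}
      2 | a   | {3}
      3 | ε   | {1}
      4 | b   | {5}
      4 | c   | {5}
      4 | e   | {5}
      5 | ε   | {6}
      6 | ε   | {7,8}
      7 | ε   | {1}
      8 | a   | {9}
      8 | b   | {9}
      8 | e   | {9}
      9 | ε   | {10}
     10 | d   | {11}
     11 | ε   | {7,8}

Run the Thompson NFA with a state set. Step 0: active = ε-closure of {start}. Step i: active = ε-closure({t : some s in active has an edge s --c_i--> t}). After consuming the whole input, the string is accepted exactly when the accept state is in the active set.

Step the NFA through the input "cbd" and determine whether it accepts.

Answer: ACCEPT

Trace:
initial (ε-close {0}): {0,2,4}
'c' @ 1: {1,5,6,7,8}  [accepting]
'b' @ 2: {9,10}
'd' @ 3: {1,7,8,11}  [accepting]
end set {1,7,8,11} — state 1 in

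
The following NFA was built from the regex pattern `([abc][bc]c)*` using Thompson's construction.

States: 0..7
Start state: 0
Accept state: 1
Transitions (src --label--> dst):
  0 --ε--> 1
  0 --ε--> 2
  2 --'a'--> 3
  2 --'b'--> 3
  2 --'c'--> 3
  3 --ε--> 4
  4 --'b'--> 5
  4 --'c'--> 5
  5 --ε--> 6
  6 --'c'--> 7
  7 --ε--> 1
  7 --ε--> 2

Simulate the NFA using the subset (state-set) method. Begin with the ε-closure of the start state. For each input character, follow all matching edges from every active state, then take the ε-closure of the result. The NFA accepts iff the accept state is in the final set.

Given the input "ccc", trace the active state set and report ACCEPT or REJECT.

start: ε-closure({0}) = {0,1,2}
'c' @ 1: {3,4}
'c' @ 2: {5,6}
'c' @ 3: {1,2,7}  ✓accept
final: {1,2,7}; accept 1 in set

Answer: ACCEPT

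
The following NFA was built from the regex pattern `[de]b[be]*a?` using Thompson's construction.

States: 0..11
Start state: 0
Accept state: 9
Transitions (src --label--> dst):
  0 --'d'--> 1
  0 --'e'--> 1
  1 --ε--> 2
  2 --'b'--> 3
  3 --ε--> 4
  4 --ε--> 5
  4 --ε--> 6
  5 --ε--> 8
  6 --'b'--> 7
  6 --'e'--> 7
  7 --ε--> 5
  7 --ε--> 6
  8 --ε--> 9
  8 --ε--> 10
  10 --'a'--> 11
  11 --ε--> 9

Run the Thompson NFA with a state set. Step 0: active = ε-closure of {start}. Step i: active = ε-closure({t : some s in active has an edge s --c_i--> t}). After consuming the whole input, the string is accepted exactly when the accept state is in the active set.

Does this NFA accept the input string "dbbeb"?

Answer: ACCEPT

Trace:
start: ε-closure({0}) = {0}
'd' @ 1: {1,2}
'b' @ 2: {3,4,5,6,8,9,10}  ✓accept
'b' @ 3: {5,6,7,8,9,10}  ✓accept
'e' @ 4: {5,6,7,8,9,10}  ✓accept
'b' @ 5: {5,6,7,8,9,10}  ✓accept
after full input: {5,6,7,8,9,10}  (accept=9 in)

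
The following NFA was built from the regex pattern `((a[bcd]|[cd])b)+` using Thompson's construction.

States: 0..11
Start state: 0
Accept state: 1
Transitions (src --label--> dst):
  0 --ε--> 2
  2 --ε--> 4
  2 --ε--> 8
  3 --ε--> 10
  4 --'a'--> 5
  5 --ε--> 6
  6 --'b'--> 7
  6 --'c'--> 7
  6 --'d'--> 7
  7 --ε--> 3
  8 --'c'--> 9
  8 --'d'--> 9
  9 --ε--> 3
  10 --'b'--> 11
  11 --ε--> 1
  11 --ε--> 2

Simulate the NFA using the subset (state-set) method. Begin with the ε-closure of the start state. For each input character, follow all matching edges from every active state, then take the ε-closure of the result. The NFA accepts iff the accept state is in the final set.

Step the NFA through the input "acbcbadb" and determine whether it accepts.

Answer: ACCEPT

Steps:
initial (ε-close {0}): {0,2,4,8}
'a' @ 1: {5,6}
'c' @ 2: {3,7,10}
'b' @ 3: {1,2,4,8,11}  ✓accept
'c' @ 4: {3,9,10}
'b' @ 5: {1,2,4,8,11}  ✓accept
'a' @ 6: {5,6}
'd' @ 7: {3,7,10}
'b' @ 8: {1,2,4,8,11}  ✓accept
end set {1,2,4,8,11} — state 1 in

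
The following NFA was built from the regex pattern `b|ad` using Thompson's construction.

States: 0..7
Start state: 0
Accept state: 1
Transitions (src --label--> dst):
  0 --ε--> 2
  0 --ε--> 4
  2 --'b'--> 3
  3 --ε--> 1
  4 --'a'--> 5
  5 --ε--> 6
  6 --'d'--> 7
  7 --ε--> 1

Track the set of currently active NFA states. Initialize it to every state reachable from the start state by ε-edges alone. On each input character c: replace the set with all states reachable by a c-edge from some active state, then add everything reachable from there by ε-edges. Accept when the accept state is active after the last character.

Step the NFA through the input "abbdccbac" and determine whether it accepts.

Answer: REJECT

Trace:
start: ε-closure({0}) = {0,2,4}
'a' @ 1: {5,6}
'b' @ 2: {}  — dead — no transitions
rest 'bdccbac' ignored (set empty)
end set {} — state 1 not in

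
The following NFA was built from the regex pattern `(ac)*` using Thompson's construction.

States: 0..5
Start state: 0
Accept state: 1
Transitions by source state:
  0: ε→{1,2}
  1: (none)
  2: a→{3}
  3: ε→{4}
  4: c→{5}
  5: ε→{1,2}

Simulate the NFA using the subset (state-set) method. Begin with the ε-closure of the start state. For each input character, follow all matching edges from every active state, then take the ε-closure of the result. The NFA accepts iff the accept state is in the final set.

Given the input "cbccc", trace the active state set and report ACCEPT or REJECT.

S₀ = ε-closure({0}) = {0,1,2}
'c' @ 1: {}  — state set empty
rest 'bccc' ignored (set empty)
after full input: {}  (accept=1 not in)

Answer: REJECT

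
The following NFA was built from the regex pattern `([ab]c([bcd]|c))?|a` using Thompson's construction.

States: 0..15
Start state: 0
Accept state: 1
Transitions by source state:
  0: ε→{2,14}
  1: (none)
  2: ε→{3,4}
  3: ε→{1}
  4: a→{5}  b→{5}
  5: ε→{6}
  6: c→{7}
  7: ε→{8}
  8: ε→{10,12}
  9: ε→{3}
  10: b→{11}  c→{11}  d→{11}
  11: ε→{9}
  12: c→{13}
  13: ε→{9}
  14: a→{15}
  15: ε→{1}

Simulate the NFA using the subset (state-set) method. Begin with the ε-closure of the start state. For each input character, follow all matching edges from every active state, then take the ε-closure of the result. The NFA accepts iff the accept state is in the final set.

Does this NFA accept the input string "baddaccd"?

initial (ε-close {0}): {0,1,2,3,4,14}
'b' @ 1: {5,6}
'a' @ 2: {}  — state set empty
rest 'ddaccd' ignored (set empty)
end set {} — state 1 not in

Answer: REJECT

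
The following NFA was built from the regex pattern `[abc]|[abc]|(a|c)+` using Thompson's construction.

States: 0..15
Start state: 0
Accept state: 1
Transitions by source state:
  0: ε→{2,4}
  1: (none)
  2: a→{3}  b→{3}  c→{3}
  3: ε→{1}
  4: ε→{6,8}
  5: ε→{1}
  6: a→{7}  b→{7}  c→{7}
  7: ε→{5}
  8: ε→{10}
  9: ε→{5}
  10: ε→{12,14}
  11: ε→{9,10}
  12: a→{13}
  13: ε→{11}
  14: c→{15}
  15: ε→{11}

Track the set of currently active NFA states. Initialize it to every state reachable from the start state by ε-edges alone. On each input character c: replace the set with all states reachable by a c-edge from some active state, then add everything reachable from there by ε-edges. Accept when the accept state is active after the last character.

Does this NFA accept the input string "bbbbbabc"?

initial (ε-close {0}): {0,2,4,6,8,10,12,14}
'b' @ 1: {1,3,5,7}  ✓accept
'b' @ 2: {}  — no active states
rest 'bbbabc' ignored (set empty)
end set {} — state 1 not in

Answer: REJECT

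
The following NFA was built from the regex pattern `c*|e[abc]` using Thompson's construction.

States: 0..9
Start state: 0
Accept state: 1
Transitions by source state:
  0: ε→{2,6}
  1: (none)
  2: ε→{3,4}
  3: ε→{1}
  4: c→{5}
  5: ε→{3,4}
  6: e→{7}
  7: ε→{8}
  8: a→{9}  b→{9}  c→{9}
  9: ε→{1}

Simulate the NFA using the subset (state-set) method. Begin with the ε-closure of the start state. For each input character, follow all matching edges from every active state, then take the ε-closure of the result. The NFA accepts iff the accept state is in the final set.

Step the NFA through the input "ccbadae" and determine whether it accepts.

Answer: REJECT

Derivation:
S₀ = ε-closure({0}) = {0,1,2,3,4,6}
'c' @ 1: {1,3,4,5}  [accepting]
'c' @ 2: {1,3,4,5}  [accepting]
'b' @ 3: {}  — dead — no transitions
rest 'adae' ignored (set empty)
after full input: {}  (accept=1 not in)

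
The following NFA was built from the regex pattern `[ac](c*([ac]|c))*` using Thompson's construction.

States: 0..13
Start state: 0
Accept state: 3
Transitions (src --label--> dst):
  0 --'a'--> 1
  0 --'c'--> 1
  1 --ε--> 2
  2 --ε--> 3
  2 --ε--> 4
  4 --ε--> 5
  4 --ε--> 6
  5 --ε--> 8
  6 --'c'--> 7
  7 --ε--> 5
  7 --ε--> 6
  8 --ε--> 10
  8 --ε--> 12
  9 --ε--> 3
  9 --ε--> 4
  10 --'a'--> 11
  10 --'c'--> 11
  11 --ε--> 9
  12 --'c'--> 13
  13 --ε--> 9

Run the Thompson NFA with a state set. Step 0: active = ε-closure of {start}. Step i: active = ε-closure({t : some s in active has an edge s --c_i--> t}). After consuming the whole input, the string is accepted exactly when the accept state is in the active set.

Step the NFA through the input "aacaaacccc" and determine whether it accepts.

S₀ = ε-closure({0}) = {0}
'a' @ 1: {1,2,3,4,5,6,8,10,12}  (accept∈set)
'a' @ 2: {3,4,5,6,8,9,10,11,12}  (accept∈set)
'c' @ 3: {3,4,5,6,7,8,9,10,11,12,13}  (accept∈set)
'a' @ 4: {3,4,5,6,8,9,10,11,12}  (accept∈set)
'a' @ 5: {3,4,5,6,8,9,10,11,12}  (accept∈set)
'a' @ 6: {3,4,5,6,8,9,10,11,12}  (accept∈set)
'c' @ 7: {3,4,5,6,7,8,9,10,11,12,13}  (accept∈set)
'c' @ 8: {3,4,5,6,7,8,9,10,11,12,13}  (accept∈set)
'c' @ 9: {3,4,5,6,7,8,9,10,11,12,13}  (accept∈set)
'c' @ 10: {3,4,5,6,7,8,9,10,11,12,13}  (accept∈set)
final: {3,4,5,6,7,8,9,10,11,12,13}; accept 3 in set

Answer: ACCEPT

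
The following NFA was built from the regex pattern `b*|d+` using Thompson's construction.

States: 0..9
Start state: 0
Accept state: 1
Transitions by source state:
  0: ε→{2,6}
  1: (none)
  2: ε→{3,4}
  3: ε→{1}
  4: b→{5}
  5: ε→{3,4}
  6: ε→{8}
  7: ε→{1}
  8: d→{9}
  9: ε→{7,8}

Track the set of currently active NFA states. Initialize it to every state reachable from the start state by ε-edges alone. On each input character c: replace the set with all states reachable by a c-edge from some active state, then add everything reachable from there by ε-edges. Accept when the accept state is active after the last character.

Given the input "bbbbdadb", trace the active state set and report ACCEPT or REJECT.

start: ε-closure({0}) = {0,1,2,3,4,6,8}
'b' @ 1: {1,3,4,5}  (accept∈set)
'b' @ 2: {1,3,4,5}  (accept∈set)
'b' @ 3: {1,3,4,5}  (accept∈set)
'b' @ 4: {1,3,4,5}  (accept∈set)
'd' @ 5: {}  — state set empty
rest 'adb' ignored (set empty)
end set {} — state 1 not in

Answer: REJECT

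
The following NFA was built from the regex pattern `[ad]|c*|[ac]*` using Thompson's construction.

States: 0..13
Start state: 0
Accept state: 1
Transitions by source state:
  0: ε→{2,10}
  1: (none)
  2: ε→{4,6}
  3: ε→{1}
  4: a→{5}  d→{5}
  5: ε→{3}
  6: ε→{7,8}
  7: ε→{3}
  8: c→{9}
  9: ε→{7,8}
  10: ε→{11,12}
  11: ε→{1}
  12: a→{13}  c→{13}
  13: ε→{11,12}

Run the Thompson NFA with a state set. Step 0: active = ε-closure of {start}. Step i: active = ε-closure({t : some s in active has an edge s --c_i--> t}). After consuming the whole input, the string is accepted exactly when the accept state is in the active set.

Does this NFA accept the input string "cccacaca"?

S₀ = ε-closure({0}) = {0,1,2,3,4,6,7,8,10,11,12}
'c' @ 1: {1,3,7,8,9,11,12,13}  [accepting]
'c' @ 2: {1,3,7,8,9,11,12,13}  [accepting]
'c' @ 3: {1,3,7,8,9,11,12,13}  [accepting]
'a' @ 4: {1,11,12,13}  [accepting]
'c' @ 5: {1,11,12,13}  [accepting]
'a' @ 6: {1,11,12,13}  [accepting]
'c' @ 7: {1,11,12,13}  [accepting]
'a' @ 8: {1,11,12,13}  [accepting]
end set {1,11,12,13} — state 1 in

Answer: ACCEPT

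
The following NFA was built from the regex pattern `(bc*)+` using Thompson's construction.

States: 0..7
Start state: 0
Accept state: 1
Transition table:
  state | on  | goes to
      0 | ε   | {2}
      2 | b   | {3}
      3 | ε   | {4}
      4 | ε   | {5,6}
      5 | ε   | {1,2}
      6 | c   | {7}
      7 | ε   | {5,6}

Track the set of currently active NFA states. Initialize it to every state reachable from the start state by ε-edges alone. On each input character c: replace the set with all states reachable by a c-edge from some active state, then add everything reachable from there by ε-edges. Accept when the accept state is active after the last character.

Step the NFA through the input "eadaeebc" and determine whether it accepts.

Answer: REJECT

Trace:
S₀ = ε-closure({0}) = {0,2}
'e' @ 1: {}  — dead — no transitions
rest 'adaeebc' ignored (set empty)
end set {} — state 1 not in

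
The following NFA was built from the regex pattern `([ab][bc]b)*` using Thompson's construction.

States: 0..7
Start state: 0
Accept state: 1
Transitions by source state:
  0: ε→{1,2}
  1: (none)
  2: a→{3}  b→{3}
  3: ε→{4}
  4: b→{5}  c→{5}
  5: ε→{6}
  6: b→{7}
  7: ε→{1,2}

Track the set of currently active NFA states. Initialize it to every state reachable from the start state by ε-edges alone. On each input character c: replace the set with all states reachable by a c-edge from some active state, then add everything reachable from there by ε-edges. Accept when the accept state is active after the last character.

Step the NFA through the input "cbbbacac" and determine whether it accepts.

Answer: REJECT

Trace:
S₀ = ε-closure({0}) = {0,1,2}
'c' @ 1: {}  — dead — no transitions
rest 'bbbacac' ignored (set empty)
after full input: {}  (accept=1 not in)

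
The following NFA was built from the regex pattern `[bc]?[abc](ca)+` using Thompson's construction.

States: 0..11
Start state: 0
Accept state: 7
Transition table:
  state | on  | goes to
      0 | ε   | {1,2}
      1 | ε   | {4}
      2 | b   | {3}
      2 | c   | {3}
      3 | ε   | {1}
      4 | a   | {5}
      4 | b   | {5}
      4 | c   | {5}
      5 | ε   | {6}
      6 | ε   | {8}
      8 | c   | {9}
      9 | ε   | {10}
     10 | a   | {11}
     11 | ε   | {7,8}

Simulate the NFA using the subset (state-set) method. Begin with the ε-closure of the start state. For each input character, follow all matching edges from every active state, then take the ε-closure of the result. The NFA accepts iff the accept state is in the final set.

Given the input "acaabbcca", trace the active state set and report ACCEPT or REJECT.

start: ε-closure({0}) = {0,1,2,4}
'a' @ 1: {5,6,8}
'c' @ 2: {9,10}
'a' @ 3: {7,8,11}  [accepting]
'a' @ 4: {}  — no active states
rest 'bbcca' ignored (set empty)
final: {}; accept 7 not in set

Answer: REJECT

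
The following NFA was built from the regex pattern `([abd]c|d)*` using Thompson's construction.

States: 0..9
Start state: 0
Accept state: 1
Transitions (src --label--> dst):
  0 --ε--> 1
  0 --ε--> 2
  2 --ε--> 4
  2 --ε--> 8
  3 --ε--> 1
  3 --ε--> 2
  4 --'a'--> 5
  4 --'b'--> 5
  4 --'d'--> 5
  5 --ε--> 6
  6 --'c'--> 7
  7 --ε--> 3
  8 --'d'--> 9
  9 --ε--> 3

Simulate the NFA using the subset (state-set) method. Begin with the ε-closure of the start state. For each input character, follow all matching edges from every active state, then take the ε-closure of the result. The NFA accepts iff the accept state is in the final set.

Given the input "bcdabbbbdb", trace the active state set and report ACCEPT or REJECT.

S₀ = ε-closure({0}) = {0,1,2,4,8}
'b' @ 1: {5,6}
'c' @ 2: {1,2,3,4,7,8}  (accept∈set)
'd' @ 3: {1,2,3,4,5,6,8,9}  (accept∈set)
'a' @ 4: {5,6}
'b' @ 5: {}  — state set empty
rest 'bbbdb' ignored (set empty)
end set {} — state 1 not in

Answer: REJECT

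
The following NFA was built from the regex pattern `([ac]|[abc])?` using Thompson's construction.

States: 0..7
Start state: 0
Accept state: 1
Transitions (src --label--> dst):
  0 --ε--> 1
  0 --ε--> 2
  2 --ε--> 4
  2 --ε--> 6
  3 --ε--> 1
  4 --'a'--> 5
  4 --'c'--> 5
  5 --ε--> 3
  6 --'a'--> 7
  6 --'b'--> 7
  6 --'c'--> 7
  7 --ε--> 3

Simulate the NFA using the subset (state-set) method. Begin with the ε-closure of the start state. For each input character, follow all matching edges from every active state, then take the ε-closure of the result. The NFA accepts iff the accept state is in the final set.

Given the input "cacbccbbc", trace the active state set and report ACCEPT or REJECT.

start: ε-closure({0}) = {0,1,2,4,6}
'c' @ 1: {1,3,5,7}  [accepting]
'a' @ 2: {}  — no active states
rest 'cbccbbc' ignored (set empty)
final: {}; accept 1 not in set

Answer: REJECT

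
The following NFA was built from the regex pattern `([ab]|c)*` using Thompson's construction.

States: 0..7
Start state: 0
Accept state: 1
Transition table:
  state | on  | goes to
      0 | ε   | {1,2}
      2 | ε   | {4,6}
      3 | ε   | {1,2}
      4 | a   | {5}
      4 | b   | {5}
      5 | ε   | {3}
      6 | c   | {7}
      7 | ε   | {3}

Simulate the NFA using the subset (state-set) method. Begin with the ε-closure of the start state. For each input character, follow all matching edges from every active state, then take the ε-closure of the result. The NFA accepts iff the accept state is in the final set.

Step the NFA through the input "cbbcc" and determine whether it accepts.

initial (ε-close {0}): {0,1,2,4,6}
'c' @ 1: {1,2,3,4,6,7}  ✓accept
'b' @ 2: {1,2,3,4,5,6}  ✓accept
'b' @ 3: {1,2,3,4,5,6}  ✓accept
'c' @ 4: {1,2,3,4,6,7}  ✓accept
'c' @ 5: {1,2,3,4,6,7}  ✓accept
final: {1,2,3,4,6,7}; accept 1 in set

Answer: ACCEPT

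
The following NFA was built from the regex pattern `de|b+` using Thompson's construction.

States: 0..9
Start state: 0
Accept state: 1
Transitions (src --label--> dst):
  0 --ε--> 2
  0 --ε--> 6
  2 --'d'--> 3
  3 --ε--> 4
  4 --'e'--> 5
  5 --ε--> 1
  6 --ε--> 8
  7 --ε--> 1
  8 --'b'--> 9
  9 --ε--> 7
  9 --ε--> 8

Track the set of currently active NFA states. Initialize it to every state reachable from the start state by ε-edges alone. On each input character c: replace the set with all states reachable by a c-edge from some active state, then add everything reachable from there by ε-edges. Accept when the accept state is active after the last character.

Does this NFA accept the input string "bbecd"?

Answer: REJECT

Derivation:
S₀ = ε-closure({0}) = {0,2,6,8}
'b' @ 1: {1,7,8,9}  [accepting]
'b' @ 2: {1,7,8,9}  [accepting]
'e' @ 3: {}  — dead — no transitions
rest 'cd' ignored (set empty)
final: {}; accept 1 not in set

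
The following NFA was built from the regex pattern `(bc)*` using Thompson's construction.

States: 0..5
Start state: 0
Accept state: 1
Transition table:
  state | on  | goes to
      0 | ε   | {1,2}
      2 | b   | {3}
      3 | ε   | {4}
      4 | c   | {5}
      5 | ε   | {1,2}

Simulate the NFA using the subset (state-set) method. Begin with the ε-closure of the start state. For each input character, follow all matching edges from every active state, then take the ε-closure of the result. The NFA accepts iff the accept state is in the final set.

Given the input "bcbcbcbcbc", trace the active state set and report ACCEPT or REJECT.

initial (ε-close {0}): {0,1,2}
'b' @ 1: {3,4}
'c' @ 2: {1,2,5}  [accepting]
'b' @ 3: {3,4}
'c' @ 4: {1,2,5}  [accepting]
'b' @ 5: {3,4}
'c' @ 6: {1,2,5}  [accepting]
'b' @ 7: {3,4}
'c' @ 8: {1,2,5}  [accepting]
'b' @ 9: {3,4}
'c' @ 10: {1,2,5}  [accepting]
final: {1,2,5}; accept 1 in set

Answer: ACCEPT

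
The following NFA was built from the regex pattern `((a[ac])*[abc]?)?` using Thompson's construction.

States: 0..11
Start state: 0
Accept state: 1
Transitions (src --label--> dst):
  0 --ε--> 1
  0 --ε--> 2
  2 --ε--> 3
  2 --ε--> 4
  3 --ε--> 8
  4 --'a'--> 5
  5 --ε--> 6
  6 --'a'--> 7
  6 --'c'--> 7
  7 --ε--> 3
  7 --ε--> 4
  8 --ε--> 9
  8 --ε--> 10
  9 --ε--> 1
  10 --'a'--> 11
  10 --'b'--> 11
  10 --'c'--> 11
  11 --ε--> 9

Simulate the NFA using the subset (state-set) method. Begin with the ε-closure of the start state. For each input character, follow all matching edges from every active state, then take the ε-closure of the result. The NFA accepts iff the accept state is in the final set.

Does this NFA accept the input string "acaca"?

Answer: ACCEPT

Steps:
start: ε-closure({0}) = {0,1,2,3,4,8,9,10}
'a' @ 1: {1,5,6,9,11}  (accept∈set)
'c' @ 2: {1,3,4,7,8,9,10}  (accept∈set)
'a' @ 3: {1,5,6,9,11}  (accept∈set)
'c' @ 4: {1,3,4,7,8,9,10}  (accept∈set)
'a' @ 5: {1,5,6,9,11}  (accept∈set)
after full input: {1,5,6,9,11}  (accept=1 in)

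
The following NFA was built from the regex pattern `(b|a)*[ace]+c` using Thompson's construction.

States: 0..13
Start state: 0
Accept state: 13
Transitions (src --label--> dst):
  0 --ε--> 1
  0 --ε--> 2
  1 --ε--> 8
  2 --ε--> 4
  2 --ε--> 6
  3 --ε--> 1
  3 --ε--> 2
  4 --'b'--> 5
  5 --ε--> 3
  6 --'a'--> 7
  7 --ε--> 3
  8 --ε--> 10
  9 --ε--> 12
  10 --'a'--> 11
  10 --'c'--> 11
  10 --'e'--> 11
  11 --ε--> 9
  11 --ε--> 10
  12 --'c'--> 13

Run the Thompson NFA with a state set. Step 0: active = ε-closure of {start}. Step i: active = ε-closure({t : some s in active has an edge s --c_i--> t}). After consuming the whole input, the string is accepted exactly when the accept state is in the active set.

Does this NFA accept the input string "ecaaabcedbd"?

S₀ = ε-closure({0}) = {0,1,2,4,6,8,10}
'e' @ 1: {9,10,11,12}
'c' @ 2: {9,10,11,12,13}  ✓accept
'a' @ 3: {9,10,11,12}
'a' @ 4: {9,10,11,12}
'a' @ 5: {9,10,11,12}
'b' @ 6: {}  — state set empty
rest 'cedbd' ignored (set empty)
after full input: {}  (accept=13 not in)

Answer: REJECT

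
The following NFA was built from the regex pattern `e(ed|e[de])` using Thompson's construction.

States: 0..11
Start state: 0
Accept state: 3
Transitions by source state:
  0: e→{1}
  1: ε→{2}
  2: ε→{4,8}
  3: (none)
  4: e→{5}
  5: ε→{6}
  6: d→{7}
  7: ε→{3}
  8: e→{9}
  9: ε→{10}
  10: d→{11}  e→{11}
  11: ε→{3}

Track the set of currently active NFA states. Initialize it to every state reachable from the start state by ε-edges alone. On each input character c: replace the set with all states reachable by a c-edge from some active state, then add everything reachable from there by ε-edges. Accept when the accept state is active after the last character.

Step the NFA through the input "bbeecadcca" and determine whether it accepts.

Answer: REJECT

Steps:
S₀ = ε-closure({0}) = {0}
'b' @ 1: {}  — state set empty
rest 'beecadcca' ignored (set empty)
after full input: {}  (accept=3 not in)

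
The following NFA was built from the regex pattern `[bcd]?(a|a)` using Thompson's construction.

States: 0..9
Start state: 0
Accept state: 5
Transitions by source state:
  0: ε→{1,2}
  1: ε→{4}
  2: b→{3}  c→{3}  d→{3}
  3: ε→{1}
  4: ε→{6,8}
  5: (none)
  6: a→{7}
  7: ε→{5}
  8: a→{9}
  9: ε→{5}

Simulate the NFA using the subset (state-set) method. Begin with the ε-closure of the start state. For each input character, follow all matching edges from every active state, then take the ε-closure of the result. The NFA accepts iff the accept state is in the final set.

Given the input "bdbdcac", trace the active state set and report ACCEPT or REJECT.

Answer: REJECT

Steps:
S₀ = ε-closure({0}) = {0,1,2,4,6,8}
'b' @ 1: {1,3,4,6,8}
'd' @ 2: {}  — no active states
rest 'bdcac' ignored (set empty)
end set {} — state 5 not in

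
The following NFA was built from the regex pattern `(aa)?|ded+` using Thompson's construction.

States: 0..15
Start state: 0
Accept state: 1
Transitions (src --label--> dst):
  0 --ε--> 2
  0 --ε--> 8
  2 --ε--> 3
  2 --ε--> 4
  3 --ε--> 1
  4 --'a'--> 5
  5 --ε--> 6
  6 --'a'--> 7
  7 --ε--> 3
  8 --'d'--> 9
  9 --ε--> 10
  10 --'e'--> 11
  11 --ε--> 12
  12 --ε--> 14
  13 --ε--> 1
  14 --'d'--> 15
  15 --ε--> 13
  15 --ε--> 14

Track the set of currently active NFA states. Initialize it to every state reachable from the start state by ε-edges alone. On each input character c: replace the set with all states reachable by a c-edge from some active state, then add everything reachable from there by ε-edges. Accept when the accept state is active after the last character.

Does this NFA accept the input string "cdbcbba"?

Answer: REJECT

Steps:
initial (ε-close {0}): {0,1,2,3,4,8}
'c' @ 1: {}  — state set empty
rest 'dbcbba' ignored (set empty)
end set {} — state 1 not in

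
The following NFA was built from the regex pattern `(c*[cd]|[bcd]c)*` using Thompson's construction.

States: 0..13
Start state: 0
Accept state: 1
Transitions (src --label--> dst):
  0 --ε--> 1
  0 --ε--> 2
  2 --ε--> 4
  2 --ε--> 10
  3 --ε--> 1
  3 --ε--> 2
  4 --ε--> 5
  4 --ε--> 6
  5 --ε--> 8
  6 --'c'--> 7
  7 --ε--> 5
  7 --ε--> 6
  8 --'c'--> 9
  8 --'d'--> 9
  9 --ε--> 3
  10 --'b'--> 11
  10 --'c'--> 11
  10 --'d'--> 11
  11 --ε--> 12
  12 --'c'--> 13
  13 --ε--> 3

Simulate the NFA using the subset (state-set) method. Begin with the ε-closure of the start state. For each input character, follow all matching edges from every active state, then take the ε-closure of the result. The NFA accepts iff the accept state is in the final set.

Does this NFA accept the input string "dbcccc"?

Answer: ACCEPT

Trace:
initial (ε-close {0}): {0,1,2,4,5,6,8,10}
'd' @ 1: {1,2,3,4,5,6,8,9,10,11,12}  ✓accept
'b' @ 2: {11,12}
'c' @ 3: {1,2,3,4,5,6,8,10,13}  ✓accept
'c' @ 4: {1,2,3,4,5,6,7,8,9,10,11,12}  ✓accept
'c' @ 5: {1,2,3,4,5,6,7,8,9,10,11,12,13}  ✓accept
'c' @ 6: {1,2,3,4,5,6,7,8,9,10,11,12,13}  ✓accept
end set {1,2,3,4,5,6,7,8,9,10,11,12,13} — state 1 in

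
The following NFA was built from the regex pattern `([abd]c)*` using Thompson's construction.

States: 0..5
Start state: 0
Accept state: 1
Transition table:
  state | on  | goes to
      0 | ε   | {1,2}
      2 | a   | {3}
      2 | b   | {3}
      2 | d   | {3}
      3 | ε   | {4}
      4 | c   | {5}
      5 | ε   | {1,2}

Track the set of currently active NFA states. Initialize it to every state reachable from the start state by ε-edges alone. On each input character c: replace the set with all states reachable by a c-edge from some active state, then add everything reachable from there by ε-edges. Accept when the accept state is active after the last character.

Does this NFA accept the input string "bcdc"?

Answer: ACCEPT

Trace:
start: ε-closure({0}) = {0,1,2}
'b' @ 1: {3,4}
'c' @ 2: {1,2,5}  [accepting]
'd' @ 3: {3,4}
'c' @ 4: {1,2,5}  [accepting]
end set {1,2,5} — state 1 in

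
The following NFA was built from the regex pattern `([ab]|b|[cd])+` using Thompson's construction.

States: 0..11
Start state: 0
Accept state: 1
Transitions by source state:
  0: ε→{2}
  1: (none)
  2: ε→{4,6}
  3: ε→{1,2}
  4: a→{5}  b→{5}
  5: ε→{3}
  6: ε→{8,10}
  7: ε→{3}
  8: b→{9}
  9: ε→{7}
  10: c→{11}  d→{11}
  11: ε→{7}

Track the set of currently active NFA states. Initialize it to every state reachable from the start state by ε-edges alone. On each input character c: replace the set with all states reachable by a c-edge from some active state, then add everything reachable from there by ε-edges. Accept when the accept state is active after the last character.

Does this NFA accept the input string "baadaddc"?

Answer: ACCEPT

Derivation:
S₀ = ε-closure({0}) = {0,2,4,6,8,10}
'b' @ 1: {1,2,3,4,5,6,7,8,9,10}  (accept∈set)
'a' @ 2: {1,2,3,4,5,6,8,10}  (accept∈set)
'a' @ 3: {1,2,3,4,5,6,8,10}  (accept∈set)
'd' @ 4: {1,2,3,4,6,7,8,10,11}  (accept∈set)
'a' @ 5: {1,2,3,4,5,6,8,10}  (accept∈set)
'd' @ 6: {1,2,3,4,6,7,8,10,11}  (accept∈set)
'd' @ 7: {1,2,3,4,6,7,8,10,11}  (accept∈set)
'c' @ 8: {1,2,3,4,6,7,8,10,11}  (accept∈set)
final: {1,2,3,4,6,7,8,10,11}; accept 1 in set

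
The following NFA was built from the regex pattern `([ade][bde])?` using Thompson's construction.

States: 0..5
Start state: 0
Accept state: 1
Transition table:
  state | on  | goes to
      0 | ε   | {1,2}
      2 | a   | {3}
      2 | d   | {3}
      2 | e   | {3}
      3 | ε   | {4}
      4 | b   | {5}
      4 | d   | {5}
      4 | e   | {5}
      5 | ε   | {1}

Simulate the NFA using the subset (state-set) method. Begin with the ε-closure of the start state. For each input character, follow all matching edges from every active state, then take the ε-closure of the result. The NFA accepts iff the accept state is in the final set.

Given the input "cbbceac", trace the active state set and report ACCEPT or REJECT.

initial (ε-close {0}): {0,1,2}
'c' @ 1: {}  — dead — no transitions
rest 'bbceac' ignored (set empty)
final: {}; accept 1 not in set

Answer: REJECT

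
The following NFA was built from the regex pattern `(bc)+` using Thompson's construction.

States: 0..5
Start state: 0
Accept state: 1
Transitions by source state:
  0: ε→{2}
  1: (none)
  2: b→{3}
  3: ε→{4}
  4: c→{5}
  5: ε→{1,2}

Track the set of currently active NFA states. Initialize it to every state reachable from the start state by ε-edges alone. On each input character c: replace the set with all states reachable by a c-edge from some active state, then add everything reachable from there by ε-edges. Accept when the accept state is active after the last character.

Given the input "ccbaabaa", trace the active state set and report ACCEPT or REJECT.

Answer: REJECT

Steps:
S₀ = ε-closure({0}) = {0,2}
'c' @ 1: {}  — dead — no transitions
rest 'cbaabaa' ignored (set empty)
end set {} — state 1 not in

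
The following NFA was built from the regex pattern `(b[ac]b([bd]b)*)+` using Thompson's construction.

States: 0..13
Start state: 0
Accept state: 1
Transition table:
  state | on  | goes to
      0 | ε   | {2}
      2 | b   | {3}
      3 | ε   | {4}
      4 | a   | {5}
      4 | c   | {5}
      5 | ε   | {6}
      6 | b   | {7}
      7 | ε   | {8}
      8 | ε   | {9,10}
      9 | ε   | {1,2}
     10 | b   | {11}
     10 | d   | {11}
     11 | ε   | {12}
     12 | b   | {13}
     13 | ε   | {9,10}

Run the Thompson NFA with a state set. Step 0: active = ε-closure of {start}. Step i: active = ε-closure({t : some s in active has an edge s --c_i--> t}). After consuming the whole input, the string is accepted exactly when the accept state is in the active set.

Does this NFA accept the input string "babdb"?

Answer: ACCEPT

Trace:
start: ε-closure({0}) = {0,2}
'b' @ 1: {3,4}
'a' @ 2: {5,6}
'b' @ 3: {1,2,7,8,9,10}  ✓accept
'd' @ 4: {11,12}
'b' @ 5: {1,2,9,10,13}  ✓accept
final: {1,2,9,10,13}; accept 1 in set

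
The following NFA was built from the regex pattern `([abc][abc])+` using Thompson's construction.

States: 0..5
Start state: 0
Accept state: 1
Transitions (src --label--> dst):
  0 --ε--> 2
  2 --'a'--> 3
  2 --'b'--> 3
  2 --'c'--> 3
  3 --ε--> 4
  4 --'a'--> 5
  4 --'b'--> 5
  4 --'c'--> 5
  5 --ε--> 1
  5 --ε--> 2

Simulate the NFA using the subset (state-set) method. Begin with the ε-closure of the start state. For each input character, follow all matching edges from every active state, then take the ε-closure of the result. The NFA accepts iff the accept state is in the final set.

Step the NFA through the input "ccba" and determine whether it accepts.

Answer: ACCEPT

Trace:
start: ε-closure({0}) = {0,2}
'c' @ 1: {3,4}
'c' @ 2: {1,2,5}  [accepting]
'b' @ 3: {3,4}
'a' @ 4: {1,2,5}  [accepting]
end set {1,2,5} — state 1 in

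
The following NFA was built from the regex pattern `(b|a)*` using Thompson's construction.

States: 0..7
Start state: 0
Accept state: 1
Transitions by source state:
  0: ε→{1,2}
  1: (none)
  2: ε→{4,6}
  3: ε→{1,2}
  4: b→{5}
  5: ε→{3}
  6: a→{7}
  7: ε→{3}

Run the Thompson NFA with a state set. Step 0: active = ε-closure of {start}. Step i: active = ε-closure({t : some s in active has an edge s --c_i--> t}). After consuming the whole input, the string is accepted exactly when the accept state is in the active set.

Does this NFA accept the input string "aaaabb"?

Answer: ACCEPT

Trace:
initial (ε-close {0}): {0,1,2,4,6}
'a' @ 1: {1,2,3,4,6,7}  [accepting]
'a' @ 2: {1,2,3,4,6,7}  [accepting]
'a' @ 3: {1,2,3,4,6,7}  [accepting]
'a' @ 4: {1,2,3,4,6,7}  [accepting]
'b' @ 5: {1,2,3,4,5,6}  [accepting]
'b' @ 6: {1,2,3,4,5,6}  [accepting]
end set {1,2,3,4,5,6} — state 1 in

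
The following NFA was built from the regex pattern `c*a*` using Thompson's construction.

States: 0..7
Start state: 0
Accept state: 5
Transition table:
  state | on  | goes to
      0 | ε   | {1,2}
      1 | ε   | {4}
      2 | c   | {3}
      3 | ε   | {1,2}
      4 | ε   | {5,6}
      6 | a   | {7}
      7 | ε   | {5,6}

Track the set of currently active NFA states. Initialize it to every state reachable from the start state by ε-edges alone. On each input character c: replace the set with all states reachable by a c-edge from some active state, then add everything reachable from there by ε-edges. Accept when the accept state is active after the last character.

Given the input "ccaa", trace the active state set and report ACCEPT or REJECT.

S₀ = ε-closure({0}) = {0,1,2,4,5,6}
'c' @ 1: {1,2,3,4,5,6}  [accepting]
'c' @ 2: {1,2,3,4,5,6}  [accepting]
'a' @ 3: {5,6,7}  [accepting]
'a' @ 4: {5,6,7}  [accepting]
final: {5,6,7}; accept 5 in set

Answer: ACCEPT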